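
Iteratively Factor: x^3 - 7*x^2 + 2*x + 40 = (x - 4)*(x^2 - 3*x - 10) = (x - 4)*(x + 2)*(x - 5)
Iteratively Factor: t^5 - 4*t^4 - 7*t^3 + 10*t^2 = (t - 1)*(t^4 - 3*t^3 - 10*t^2) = t*(t - 1)*(t^3 - 3*t^2 - 10*t) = t*(t - 1)*(t + 2)*(t^2 - 5*t) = t^2*(t - 1)*(t + 2)*(t - 5)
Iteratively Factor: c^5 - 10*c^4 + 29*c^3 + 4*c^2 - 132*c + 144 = (c - 4)*(c^4 - 6*c^3 + 5*c^2 + 24*c - 36) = (c - 4)*(c - 2)*(c^3 - 4*c^2 - 3*c + 18) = (c - 4)*(c - 2)*(c + 2)*(c^2 - 6*c + 9) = (c - 4)*(c - 3)*(c - 2)*(c + 2)*(c - 3)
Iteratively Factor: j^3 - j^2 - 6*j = (j + 2)*(j^2 - 3*j) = (j - 3)*(j + 2)*(j)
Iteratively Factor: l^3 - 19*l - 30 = (l + 2)*(l^2 - 2*l - 15) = (l + 2)*(l + 3)*(l - 5)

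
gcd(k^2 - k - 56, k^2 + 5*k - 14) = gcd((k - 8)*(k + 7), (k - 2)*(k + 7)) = k + 7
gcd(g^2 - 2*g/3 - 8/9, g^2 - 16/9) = g - 4/3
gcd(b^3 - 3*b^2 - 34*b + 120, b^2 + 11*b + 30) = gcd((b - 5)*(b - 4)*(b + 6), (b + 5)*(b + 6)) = b + 6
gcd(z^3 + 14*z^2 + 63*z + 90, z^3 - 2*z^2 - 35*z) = z + 5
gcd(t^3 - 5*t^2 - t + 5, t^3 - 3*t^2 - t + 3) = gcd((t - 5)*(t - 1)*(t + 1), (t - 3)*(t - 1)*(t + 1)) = t^2 - 1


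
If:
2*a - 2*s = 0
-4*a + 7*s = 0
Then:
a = 0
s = 0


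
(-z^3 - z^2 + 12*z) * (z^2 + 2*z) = -z^5 - 3*z^4 + 10*z^3 + 24*z^2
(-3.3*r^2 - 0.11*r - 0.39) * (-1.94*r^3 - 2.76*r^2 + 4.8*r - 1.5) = 6.402*r^5 + 9.3214*r^4 - 14.7798*r^3 + 5.4984*r^2 - 1.707*r + 0.585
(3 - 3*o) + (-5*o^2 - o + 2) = -5*o^2 - 4*o + 5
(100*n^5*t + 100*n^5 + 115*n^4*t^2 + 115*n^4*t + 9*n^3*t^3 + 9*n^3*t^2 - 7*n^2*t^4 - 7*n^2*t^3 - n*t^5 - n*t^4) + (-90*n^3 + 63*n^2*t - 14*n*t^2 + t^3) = 100*n^5*t + 100*n^5 + 115*n^4*t^2 + 115*n^4*t + 9*n^3*t^3 + 9*n^3*t^2 - 90*n^3 - 7*n^2*t^4 - 7*n^2*t^3 + 63*n^2*t - n*t^5 - n*t^4 - 14*n*t^2 + t^3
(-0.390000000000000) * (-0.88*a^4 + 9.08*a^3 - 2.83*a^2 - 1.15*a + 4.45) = 0.3432*a^4 - 3.5412*a^3 + 1.1037*a^2 + 0.4485*a - 1.7355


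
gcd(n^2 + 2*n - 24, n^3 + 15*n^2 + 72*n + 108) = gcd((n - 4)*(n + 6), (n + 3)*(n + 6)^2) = n + 6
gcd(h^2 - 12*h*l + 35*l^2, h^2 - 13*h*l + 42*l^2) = h - 7*l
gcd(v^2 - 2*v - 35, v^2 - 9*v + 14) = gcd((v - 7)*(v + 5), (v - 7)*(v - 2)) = v - 7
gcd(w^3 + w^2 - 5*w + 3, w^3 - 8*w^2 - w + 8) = w - 1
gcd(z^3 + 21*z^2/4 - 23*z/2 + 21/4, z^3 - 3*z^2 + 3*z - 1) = z - 1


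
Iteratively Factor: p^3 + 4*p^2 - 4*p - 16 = (p + 2)*(p^2 + 2*p - 8) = (p + 2)*(p + 4)*(p - 2)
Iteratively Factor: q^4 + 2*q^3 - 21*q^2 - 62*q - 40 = (q + 4)*(q^3 - 2*q^2 - 13*q - 10) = (q + 1)*(q + 4)*(q^2 - 3*q - 10) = (q + 1)*(q + 2)*(q + 4)*(q - 5)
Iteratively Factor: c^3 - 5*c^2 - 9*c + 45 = (c - 3)*(c^2 - 2*c - 15) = (c - 3)*(c + 3)*(c - 5)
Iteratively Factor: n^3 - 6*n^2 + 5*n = (n - 5)*(n^2 - n) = (n - 5)*(n - 1)*(n)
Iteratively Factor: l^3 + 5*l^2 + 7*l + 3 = (l + 1)*(l^2 + 4*l + 3) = (l + 1)^2*(l + 3)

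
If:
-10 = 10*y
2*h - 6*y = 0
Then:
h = -3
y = -1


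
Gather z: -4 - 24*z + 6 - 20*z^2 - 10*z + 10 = -20*z^2 - 34*z + 12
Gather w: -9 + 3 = -6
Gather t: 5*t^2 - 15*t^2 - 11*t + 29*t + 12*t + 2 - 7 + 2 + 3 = -10*t^2 + 30*t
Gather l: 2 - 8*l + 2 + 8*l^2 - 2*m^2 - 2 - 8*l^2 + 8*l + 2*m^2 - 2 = 0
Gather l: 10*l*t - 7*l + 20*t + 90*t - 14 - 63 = l*(10*t - 7) + 110*t - 77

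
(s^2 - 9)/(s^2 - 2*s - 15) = (s - 3)/(s - 5)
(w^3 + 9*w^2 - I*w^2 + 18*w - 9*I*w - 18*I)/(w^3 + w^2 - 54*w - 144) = (w - I)/(w - 8)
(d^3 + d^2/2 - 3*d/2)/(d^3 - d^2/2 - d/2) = (2*d + 3)/(2*d + 1)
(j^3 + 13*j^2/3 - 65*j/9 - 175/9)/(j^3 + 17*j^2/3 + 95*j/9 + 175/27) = 3*(3*j^2 + 8*j - 35)/(9*j^2 + 36*j + 35)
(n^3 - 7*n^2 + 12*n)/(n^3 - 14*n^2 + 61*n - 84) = n/(n - 7)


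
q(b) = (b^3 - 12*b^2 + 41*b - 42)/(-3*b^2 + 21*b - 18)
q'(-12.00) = -0.33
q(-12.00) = 5.68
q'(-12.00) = -0.33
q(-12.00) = 5.68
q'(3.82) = -0.40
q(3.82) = -0.26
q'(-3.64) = -0.30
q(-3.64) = 2.97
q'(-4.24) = -0.31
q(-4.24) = 3.15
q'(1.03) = 888.52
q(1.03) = -25.50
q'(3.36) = -0.30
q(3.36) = -0.10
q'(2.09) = 0.29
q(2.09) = 0.03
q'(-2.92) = -0.29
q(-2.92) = 2.75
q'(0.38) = 1.72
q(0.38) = 2.69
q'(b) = (6*b - 21)*(b^3 - 12*b^2 + 41*b - 42)/(-3*b^2 + 21*b - 18)^2 + (3*b^2 - 24*b + 41)/(-3*b^2 + 21*b - 18)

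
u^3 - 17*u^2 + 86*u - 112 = (u - 8)*(u - 7)*(u - 2)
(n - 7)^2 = n^2 - 14*n + 49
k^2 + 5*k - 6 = (k - 1)*(k + 6)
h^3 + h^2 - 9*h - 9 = (h - 3)*(h + 1)*(h + 3)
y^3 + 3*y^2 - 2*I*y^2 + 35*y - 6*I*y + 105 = (y + 3)*(y - 7*I)*(y + 5*I)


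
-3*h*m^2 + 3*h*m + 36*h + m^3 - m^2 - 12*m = (-3*h + m)*(m - 4)*(m + 3)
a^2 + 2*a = a*(a + 2)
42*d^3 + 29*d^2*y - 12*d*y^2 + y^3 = (-7*d + y)*(-6*d + y)*(d + y)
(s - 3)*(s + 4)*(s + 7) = s^3 + 8*s^2 - 5*s - 84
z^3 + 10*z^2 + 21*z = z*(z + 3)*(z + 7)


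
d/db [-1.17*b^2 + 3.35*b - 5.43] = 3.35 - 2.34*b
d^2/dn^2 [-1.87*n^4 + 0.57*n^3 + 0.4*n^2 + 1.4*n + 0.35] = -22.44*n^2 + 3.42*n + 0.8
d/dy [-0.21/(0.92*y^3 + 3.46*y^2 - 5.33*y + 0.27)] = (0.5796*y^2 + 1.4532*y - 1.1193)/(0.92*y^3 + 3.46*y^2 - 5.33*y + 0.27)^2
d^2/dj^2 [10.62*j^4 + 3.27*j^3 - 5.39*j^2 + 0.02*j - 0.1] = 127.44*j^2 + 19.62*j - 10.78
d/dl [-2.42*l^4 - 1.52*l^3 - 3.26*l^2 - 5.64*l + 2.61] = -9.68*l^3 - 4.56*l^2 - 6.52*l - 5.64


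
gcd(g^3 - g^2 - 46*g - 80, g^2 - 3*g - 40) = g^2 - 3*g - 40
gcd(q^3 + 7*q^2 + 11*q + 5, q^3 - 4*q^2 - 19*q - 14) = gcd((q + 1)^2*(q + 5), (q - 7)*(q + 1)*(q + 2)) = q + 1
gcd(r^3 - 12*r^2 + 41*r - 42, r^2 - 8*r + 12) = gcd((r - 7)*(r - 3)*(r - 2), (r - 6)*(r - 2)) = r - 2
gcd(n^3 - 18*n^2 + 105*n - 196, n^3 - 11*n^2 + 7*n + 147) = n^2 - 14*n + 49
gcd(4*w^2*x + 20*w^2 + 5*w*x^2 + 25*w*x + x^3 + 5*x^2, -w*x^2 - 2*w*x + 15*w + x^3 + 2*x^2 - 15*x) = x + 5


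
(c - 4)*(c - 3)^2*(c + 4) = c^4 - 6*c^3 - 7*c^2 + 96*c - 144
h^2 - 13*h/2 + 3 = (h - 6)*(h - 1/2)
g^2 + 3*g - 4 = (g - 1)*(g + 4)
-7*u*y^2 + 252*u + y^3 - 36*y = (-7*u + y)*(y - 6)*(y + 6)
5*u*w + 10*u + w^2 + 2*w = (5*u + w)*(w + 2)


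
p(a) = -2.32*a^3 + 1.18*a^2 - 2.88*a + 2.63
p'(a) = -6.96*a^2 + 2.36*a - 2.88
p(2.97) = -56.29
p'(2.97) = -57.26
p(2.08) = -19.13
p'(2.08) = -28.08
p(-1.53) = 18.11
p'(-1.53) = -22.78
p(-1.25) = 12.60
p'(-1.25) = -16.70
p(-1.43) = 15.95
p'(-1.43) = -20.49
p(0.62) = 0.75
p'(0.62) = -4.09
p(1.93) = -15.21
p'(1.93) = -24.25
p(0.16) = 2.19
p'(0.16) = -2.68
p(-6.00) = 563.51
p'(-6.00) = -267.60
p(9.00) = -1618.99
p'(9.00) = -545.40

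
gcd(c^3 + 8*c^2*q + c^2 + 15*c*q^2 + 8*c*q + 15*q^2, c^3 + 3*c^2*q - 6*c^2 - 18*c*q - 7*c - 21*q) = c^2 + 3*c*q + c + 3*q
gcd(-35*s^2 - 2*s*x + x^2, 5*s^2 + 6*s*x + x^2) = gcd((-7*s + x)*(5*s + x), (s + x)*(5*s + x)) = 5*s + x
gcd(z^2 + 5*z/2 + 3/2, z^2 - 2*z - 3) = z + 1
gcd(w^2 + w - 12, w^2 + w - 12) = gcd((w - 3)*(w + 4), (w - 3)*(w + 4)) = w^2 + w - 12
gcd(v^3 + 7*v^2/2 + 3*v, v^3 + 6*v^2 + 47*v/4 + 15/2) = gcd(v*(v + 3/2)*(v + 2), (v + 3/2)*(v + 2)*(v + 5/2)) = v^2 + 7*v/2 + 3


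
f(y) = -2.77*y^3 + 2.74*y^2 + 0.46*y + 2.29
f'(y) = -8.31*y^2 + 5.48*y + 0.46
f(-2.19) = 43.52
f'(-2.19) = -51.40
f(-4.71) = 350.34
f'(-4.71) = -209.70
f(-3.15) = 114.61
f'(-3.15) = -99.26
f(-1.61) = 20.21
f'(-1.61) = -29.90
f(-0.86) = 5.68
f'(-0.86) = -10.40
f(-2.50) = 61.55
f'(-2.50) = -65.18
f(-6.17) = 754.39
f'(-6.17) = -349.70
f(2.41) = -19.46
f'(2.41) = -34.60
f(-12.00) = 5177.89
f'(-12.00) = -1261.94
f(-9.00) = 2239.42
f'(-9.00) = -721.97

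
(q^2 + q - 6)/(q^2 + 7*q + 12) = (q - 2)/(q + 4)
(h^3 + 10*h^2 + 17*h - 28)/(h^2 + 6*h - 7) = h + 4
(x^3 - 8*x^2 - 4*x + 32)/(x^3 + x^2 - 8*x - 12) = (x^2 - 10*x + 16)/(x^2 - x - 6)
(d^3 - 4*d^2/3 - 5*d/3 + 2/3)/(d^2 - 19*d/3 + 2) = (d^2 - d - 2)/(d - 6)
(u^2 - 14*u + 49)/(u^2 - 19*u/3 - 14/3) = 3*(u - 7)/(3*u + 2)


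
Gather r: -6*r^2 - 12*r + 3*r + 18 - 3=-6*r^2 - 9*r + 15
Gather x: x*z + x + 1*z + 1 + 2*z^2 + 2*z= x*(z + 1) + 2*z^2 + 3*z + 1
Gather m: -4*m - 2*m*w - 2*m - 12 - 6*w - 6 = m*(-2*w - 6) - 6*w - 18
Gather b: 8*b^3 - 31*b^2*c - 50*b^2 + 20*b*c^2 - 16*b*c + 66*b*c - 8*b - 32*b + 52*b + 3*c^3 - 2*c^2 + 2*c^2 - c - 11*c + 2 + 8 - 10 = 8*b^3 + b^2*(-31*c - 50) + b*(20*c^2 + 50*c + 12) + 3*c^3 - 12*c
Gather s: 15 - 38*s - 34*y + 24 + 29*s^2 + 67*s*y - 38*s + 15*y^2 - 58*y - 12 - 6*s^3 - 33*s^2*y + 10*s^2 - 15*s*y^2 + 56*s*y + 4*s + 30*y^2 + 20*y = -6*s^3 + s^2*(39 - 33*y) + s*(-15*y^2 + 123*y - 72) + 45*y^2 - 72*y + 27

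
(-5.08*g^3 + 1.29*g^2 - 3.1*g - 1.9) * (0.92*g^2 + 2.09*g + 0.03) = -4.6736*g^5 - 9.4304*g^4 - 0.3083*g^3 - 8.1883*g^2 - 4.064*g - 0.057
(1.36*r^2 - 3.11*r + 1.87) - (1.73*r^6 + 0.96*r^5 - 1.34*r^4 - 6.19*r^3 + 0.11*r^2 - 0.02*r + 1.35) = -1.73*r^6 - 0.96*r^5 + 1.34*r^4 + 6.19*r^3 + 1.25*r^2 - 3.09*r + 0.52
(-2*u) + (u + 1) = 1 - u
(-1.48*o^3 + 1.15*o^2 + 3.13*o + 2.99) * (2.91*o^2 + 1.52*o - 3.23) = -4.3068*o^5 + 1.0969*o^4 + 15.6367*o^3 + 9.744*o^2 - 5.5651*o - 9.6577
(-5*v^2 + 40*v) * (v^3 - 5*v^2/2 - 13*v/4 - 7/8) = -5*v^5 + 105*v^4/2 - 335*v^3/4 - 1005*v^2/8 - 35*v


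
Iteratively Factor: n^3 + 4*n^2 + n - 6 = (n - 1)*(n^2 + 5*n + 6) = (n - 1)*(n + 2)*(n + 3)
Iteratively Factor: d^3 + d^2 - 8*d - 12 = (d + 2)*(d^2 - d - 6) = (d + 2)^2*(d - 3)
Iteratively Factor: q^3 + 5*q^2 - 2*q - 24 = (q - 2)*(q^2 + 7*q + 12) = (q - 2)*(q + 3)*(q + 4)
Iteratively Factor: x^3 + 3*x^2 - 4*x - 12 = (x - 2)*(x^2 + 5*x + 6) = (x - 2)*(x + 3)*(x + 2)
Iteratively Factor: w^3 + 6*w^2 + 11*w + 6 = (w + 2)*(w^2 + 4*w + 3) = (w + 2)*(w + 3)*(w + 1)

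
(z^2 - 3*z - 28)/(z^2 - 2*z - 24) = (z - 7)/(z - 6)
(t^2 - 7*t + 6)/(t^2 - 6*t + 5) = (t - 6)/(t - 5)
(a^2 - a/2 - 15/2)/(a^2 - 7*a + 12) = (a + 5/2)/(a - 4)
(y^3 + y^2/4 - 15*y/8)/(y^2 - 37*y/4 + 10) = y*(2*y + 3)/(2*(y - 8))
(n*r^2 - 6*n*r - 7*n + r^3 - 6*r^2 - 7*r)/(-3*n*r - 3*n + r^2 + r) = (n*r - 7*n + r^2 - 7*r)/(-3*n + r)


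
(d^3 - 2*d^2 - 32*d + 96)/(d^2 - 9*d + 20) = (d^2 + 2*d - 24)/(d - 5)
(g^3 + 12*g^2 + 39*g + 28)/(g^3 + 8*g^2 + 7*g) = (g + 4)/g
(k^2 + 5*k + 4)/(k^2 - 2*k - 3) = (k + 4)/(k - 3)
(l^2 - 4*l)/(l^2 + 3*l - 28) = l/(l + 7)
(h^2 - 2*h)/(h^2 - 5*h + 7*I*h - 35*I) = h*(h - 2)/(h^2 + h*(-5 + 7*I) - 35*I)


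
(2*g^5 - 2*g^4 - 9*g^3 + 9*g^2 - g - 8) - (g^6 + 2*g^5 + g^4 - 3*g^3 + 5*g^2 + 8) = -g^6 - 3*g^4 - 6*g^3 + 4*g^2 - g - 16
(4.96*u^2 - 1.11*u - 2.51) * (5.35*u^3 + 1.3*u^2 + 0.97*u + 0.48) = 26.536*u^5 + 0.5095*u^4 - 10.0603*u^3 - 1.9589*u^2 - 2.9675*u - 1.2048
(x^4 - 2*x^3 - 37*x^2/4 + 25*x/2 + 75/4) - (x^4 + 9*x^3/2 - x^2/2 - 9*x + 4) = -13*x^3/2 - 35*x^2/4 + 43*x/2 + 59/4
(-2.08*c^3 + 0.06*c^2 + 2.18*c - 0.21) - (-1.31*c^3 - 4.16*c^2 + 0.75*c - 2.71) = -0.77*c^3 + 4.22*c^2 + 1.43*c + 2.5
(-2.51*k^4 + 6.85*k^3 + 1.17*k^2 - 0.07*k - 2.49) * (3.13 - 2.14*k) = 5.3714*k^5 - 22.5153*k^4 + 18.9367*k^3 + 3.8119*k^2 + 5.1095*k - 7.7937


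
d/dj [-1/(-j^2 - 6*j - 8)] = 2*(-j - 3)/(j^2 + 6*j + 8)^2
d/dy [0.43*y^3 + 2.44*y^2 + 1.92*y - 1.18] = 1.29*y^2 + 4.88*y + 1.92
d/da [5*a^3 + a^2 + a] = 15*a^2 + 2*a + 1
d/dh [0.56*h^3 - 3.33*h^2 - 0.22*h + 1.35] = 1.68*h^2 - 6.66*h - 0.22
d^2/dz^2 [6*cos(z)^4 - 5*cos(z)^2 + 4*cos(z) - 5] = -96*sin(z)^4 + 100*sin(z)^2 - 4*cos(z) - 14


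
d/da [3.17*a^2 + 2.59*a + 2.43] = 6.34*a + 2.59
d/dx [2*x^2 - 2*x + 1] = 4*x - 2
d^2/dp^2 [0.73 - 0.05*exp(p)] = -0.05*exp(p)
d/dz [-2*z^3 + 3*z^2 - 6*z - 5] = -6*z^2 + 6*z - 6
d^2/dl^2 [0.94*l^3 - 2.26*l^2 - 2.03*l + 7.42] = 5.64*l - 4.52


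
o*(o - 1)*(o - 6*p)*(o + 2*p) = o^4 - 4*o^3*p - o^3 - 12*o^2*p^2 + 4*o^2*p + 12*o*p^2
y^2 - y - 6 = (y - 3)*(y + 2)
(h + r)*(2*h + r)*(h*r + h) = 2*h^3*r + 2*h^3 + 3*h^2*r^2 + 3*h^2*r + h*r^3 + h*r^2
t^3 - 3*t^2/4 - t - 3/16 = (t - 3/2)*(t + 1/4)*(t + 1/2)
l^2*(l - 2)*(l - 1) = l^4 - 3*l^3 + 2*l^2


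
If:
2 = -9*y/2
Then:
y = -4/9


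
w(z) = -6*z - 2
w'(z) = -6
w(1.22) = -9.32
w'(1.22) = -6.00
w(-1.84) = 9.04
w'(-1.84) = -6.00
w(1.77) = -12.62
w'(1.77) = -6.00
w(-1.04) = 4.24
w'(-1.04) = -6.00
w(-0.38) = 0.28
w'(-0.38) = -6.00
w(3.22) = -21.32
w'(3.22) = -6.00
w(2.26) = -15.56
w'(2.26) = -6.00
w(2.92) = -19.52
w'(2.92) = -6.00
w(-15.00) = 88.00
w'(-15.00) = -6.00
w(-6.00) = 34.00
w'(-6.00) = -6.00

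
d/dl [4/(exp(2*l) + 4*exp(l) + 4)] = 8*(-exp(l) - 2)*exp(l)/(exp(2*l) + 4*exp(l) + 4)^2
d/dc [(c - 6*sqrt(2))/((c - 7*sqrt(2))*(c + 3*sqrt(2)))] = (-c^2 + 12*sqrt(2)*c - 90)/(c^4 - 8*sqrt(2)*c^3 - 52*c^2 + 336*sqrt(2)*c + 1764)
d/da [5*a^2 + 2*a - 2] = 10*a + 2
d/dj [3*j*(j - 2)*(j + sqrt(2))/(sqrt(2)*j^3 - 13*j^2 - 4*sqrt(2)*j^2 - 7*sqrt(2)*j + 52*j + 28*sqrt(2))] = 3*(-15*j^4 - 2*sqrt(2)*j^4 - 14*sqrt(2)*j^3 + 112*j^3 - 134*j^2 + 124*sqrt(2)*j^2 - 112*sqrt(2)*j + 112*j - 112)/(2*j^6 - 26*sqrt(2)*j^5 - 16*j^5 + 173*j^4 + 208*sqrt(2)*j^4 - 1128*j^3 - 234*sqrt(2)*j^3 - 1456*sqrt(2)*j^2 + 2354*j^2 - 784*j + 2912*sqrt(2)*j + 1568)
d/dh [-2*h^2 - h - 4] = -4*h - 1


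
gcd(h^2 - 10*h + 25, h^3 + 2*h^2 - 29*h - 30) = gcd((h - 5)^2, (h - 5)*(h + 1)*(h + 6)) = h - 5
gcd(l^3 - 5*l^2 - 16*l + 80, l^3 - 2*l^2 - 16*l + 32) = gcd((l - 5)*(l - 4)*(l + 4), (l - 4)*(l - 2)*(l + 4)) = l^2 - 16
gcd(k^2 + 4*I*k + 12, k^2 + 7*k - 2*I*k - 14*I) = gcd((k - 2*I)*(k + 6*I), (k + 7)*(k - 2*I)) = k - 2*I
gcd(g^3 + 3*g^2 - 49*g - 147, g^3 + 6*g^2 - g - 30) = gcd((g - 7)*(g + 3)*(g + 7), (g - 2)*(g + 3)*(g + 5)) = g + 3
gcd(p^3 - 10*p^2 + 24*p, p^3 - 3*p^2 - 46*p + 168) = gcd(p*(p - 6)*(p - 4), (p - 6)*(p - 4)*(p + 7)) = p^2 - 10*p + 24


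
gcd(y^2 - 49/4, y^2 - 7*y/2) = y - 7/2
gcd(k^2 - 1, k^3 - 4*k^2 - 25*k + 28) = k - 1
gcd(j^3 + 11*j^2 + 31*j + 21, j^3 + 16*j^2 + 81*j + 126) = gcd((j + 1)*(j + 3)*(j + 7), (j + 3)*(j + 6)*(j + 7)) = j^2 + 10*j + 21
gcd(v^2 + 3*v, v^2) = v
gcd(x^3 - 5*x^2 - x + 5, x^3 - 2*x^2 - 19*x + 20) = x^2 - 6*x + 5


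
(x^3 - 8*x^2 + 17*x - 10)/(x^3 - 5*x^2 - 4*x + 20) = (x - 1)/(x + 2)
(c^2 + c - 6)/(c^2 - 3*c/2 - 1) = 2*(c + 3)/(2*c + 1)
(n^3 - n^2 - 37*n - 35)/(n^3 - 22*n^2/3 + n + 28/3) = 3*(n + 5)/(3*n - 4)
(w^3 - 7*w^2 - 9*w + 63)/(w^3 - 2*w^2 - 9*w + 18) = (w - 7)/(w - 2)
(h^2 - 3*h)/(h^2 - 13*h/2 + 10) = 2*h*(h - 3)/(2*h^2 - 13*h + 20)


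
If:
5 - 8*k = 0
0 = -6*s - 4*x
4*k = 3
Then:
No Solution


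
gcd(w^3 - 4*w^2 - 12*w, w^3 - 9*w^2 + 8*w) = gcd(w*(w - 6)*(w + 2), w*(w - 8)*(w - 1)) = w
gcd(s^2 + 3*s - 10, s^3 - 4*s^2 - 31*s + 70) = s^2 + 3*s - 10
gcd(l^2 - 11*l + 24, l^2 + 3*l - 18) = l - 3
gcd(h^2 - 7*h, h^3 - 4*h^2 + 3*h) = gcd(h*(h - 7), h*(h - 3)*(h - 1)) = h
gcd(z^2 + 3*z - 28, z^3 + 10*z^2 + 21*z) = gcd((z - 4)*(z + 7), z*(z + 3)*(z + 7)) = z + 7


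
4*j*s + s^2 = s*(4*j + s)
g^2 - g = g*(g - 1)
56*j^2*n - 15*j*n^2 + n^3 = n*(-8*j + n)*(-7*j + n)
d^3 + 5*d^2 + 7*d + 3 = (d + 1)^2*(d + 3)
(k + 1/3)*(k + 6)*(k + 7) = k^3 + 40*k^2/3 + 139*k/3 + 14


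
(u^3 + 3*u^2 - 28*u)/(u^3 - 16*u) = (u + 7)/(u + 4)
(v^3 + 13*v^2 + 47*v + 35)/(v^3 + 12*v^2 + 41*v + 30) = (v + 7)/(v + 6)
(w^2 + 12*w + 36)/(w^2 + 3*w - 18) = (w + 6)/(w - 3)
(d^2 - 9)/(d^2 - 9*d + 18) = (d + 3)/(d - 6)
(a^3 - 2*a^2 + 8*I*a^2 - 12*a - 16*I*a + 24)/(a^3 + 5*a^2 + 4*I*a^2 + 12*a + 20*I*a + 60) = (a^2 + 2*a*(-1 + I) - 4*I)/(a^2 + a*(5 - 2*I) - 10*I)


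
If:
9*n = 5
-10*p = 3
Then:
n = 5/9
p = -3/10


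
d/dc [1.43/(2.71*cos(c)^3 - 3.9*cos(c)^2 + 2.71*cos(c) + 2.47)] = (11.6259*cos(c)^2 - 11.154*cos(c) + 3.8753)*sin(c)/(2.71*cos(c)^3 - 3.9*cos(c)^2 + 2.71*cos(c) + 2.47)^2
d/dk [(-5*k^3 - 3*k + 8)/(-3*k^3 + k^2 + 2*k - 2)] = (-5*k^4 - 38*k^3 + 105*k^2 - 16*k - 10)/(9*k^6 - 6*k^5 - 11*k^4 + 16*k^3 - 8*k + 4)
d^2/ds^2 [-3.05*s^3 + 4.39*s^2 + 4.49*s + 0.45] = 8.78 - 18.3*s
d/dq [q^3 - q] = 3*q^2 - 1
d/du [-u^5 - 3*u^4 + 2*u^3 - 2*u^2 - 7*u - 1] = -5*u^4 - 12*u^3 + 6*u^2 - 4*u - 7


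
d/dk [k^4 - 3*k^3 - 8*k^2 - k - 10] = 4*k^3 - 9*k^2 - 16*k - 1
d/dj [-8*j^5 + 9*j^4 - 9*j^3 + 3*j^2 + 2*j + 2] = -40*j^4 + 36*j^3 - 27*j^2 + 6*j + 2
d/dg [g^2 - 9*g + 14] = 2*g - 9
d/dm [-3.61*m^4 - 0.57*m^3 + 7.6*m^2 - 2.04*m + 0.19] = -14.44*m^3 - 1.71*m^2 + 15.2*m - 2.04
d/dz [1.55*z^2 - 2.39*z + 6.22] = 3.1*z - 2.39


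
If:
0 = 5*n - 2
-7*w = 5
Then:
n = 2/5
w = -5/7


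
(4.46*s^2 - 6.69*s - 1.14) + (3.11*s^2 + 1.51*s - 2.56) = 7.57*s^2 - 5.18*s - 3.7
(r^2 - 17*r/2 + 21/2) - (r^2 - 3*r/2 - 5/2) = 13 - 7*r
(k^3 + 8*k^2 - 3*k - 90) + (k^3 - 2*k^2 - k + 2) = 2*k^3 + 6*k^2 - 4*k - 88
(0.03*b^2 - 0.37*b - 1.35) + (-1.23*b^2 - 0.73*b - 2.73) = -1.2*b^2 - 1.1*b - 4.08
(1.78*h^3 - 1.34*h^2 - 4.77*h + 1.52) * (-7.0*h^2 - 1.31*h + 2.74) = -12.46*h^5 + 7.0482*h^4 + 40.0226*h^3 - 8.0629*h^2 - 15.061*h + 4.1648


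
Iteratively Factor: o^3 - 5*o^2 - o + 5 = (o - 5)*(o^2 - 1) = (o - 5)*(o - 1)*(o + 1)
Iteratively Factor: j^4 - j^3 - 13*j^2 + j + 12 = (j + 3)*(j^3 - 4*j^2 - j + 4) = (j - 4)*(j + 3)*(j^2 - 1) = (j - 4)*(j + 1)*(j + 3)*(j - 1)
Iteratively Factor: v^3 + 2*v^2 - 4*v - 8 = (v + 2)*(v^2 - 4) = (v + 2)^2*(v - 2)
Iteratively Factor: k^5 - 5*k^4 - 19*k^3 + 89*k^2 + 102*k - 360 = (k + 3)*(k^4 - 8*k^3 + 5*k^2 + 74*k - 120) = (k - 2)*(k + 3)*(k^3 - 6*k^2 - 7*k + 60) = (k - 5)*(k - 2)*(k + 3)*(k^2 - k - 12) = (k - 5)*(k - 4)*(k - 2)*(k + 3)*(k + 3)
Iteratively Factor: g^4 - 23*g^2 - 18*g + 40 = (g - 5)*(g^3 + 5*g^2 + 2*g - 8) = (g - 5)*(g - 1)*(g^2 + 6*g + 8) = (g - 5)*(g - 1)*(g + 4)*(g + 2)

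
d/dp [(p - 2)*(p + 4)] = 2*p + 2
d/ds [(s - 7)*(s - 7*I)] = 2*s - 7 - 7*I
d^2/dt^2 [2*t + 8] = 0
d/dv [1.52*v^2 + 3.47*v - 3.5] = 3.04*v + 3.47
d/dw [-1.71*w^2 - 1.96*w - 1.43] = -3.42*w - 1.96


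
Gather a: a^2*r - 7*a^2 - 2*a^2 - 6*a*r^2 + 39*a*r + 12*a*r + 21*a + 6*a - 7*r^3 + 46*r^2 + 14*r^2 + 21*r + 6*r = a^2*(r - 9) + a*(-6*r^2 + 51*r + 27) - 7*r^3 + 60*r^2 + 27*r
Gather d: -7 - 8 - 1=-16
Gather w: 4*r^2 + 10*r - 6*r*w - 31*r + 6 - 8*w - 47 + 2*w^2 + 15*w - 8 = 4*r^2 - 21*r + 2*w^2 + w*(7 - 6*r) - 49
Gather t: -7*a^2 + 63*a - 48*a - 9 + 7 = -7*a^2 + 15*a - 2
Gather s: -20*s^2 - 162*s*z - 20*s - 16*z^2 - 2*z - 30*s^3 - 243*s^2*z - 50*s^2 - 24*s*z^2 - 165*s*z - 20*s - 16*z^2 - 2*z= -30*s^3 + s^2*(-243*z - 70) + s*(-24*z^2 - 327*z - 40) - 32*z^2 - 4*z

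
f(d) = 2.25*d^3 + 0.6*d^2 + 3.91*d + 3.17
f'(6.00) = 254.11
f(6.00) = 534.23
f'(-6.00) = 239.71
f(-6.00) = -484.69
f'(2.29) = 42.06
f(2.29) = 42.29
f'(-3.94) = 103.97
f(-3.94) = -140.54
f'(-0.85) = 7.77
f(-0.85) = -1.10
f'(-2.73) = 50.94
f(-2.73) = -48.81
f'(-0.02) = 3.89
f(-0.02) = 3.09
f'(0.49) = 6.12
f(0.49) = 5.49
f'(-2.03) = 29.29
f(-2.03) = -21.12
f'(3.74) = 102.81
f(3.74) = 143.89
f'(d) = 6.75*d^2 + 1.2*d + 3.91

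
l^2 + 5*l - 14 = (l - 2)*(l + 7)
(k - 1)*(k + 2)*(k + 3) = k^3 + 4*k^2 + k - 6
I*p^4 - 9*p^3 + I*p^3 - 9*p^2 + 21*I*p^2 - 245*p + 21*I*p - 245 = (p - 5*I)*(p + 7*I)^2*(I*p + I)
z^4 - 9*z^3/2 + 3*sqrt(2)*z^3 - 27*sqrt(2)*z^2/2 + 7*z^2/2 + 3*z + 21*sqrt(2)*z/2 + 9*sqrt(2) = (z - 3)*(z - 2)*(z + 1/2)*(z + 3*sqrt(2))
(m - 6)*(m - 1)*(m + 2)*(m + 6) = m^4 + m^3 - 38*m^2 - 36*m + 72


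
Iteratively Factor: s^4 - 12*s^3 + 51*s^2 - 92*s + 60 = (s - 2)*(s^3 - 10*s^2 + 31*s - 30) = (s - 3)*(s - 2)*(s^2 - 7*s + 10) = (s - 3)*(s - 2)^2*(s - 5)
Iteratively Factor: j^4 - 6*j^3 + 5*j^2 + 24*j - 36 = (j - 3)*(j^3 - 3*j^2 - 4*j + 12) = (j - 3)^2*(j^2 - 4) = (j - 3)^2*(j - 2)*(j + 2)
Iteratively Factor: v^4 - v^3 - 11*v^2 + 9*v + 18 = (v - 3)*(v^3 + 2*v^2 - 5*v - 6) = (v - 3)*(v - 2)*(v^2 + 4*v + 3) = (v - 3)*(v - 2)*(v + 1)*(v + 3)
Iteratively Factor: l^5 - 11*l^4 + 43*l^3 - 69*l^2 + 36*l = (l)*(l^4 - 11*l^3 + 43*l^2 - 69*l + 36) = l*(l - 4)*(l^3 - 7*l^2 + 15*l - 9) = l*(l - 4)*(l - 3)*(l^2 - 4*l + 3) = l*(l - 4)*(l - 3)^2*(l - 1)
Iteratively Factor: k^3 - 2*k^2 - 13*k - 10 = (k - 5)*(k^2 + 3*k + 2) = (k - 5)*(k + 1)*(k + 2)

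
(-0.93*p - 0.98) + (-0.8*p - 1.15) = -1.73*p - 2.13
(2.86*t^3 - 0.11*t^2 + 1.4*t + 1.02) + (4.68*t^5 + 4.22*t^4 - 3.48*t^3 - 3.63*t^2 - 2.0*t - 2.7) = 4.68*t^5 + 4.22*t^4 - 0.62*t^3 - 3.74*t^2 - 0.6*t - 1.68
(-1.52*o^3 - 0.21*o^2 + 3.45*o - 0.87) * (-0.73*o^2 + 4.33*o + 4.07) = 1.1096*o^5 - 6.4283*o^4 - 9.6142*o^3 + 14.7189*o^2 + 10.2744*o - 3.5409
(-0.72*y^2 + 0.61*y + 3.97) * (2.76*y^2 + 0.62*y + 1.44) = -1.9872*y^4 + 1.2372*y^3 + 10.2986*y^2 + 3.3398*y + 5.7168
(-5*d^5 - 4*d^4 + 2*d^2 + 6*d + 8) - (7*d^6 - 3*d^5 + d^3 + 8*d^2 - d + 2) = -7*d^6 - 2*d^5 - 4*d^4 - d^3 - 6*d^2 + 7*d + 6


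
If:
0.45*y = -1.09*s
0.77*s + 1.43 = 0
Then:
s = -1.86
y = 4.50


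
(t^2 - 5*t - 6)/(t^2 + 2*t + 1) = (t - 6)/(t + 1)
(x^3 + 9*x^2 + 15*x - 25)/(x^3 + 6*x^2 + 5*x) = (x^2 + 4*x - 5)/(x*(x + 1))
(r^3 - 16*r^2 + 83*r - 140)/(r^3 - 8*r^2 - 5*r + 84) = (r - 5)/(r + 3)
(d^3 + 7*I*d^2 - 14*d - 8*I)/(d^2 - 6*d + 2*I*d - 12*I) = (d^2 + 5*I*d - 4)/(d - 6)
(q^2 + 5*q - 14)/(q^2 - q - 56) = (q - 2)/(q - 8)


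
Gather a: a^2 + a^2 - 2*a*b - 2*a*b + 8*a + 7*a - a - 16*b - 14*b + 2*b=2*a^2 + a*(14 - 4*b) - 28*b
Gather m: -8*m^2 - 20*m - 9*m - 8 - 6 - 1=-8*m^2 - 29*m - 15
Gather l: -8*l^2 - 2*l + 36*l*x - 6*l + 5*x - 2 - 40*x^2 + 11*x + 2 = -8*l^2 + l*(36*x - 8) - 40*x^2 + 16*x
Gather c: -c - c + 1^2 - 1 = -2*c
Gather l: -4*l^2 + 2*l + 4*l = -4*l^2 + 6*l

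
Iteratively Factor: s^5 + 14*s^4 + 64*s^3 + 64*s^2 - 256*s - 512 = (s + 4)*(s^4 + 10*s^3 + 24*s^2 - 32*s - 128) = (s + 4)^2*(s^3 + 6*s^2 - 32) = (s + 4)^3*(s^2 + 2*s - 8) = (s + 4)^4*(s - 2)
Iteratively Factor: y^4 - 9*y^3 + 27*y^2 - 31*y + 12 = (y - 3)*(y^3 - 6*y^2 + 9*y - 4) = (y - 3)*(y - 1)*(y^2 - 5*y + 4) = (y - 4)*(y - 3)*(y - 1)*(y - 1)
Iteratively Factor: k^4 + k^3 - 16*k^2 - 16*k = (k - 4)*(k^3 + 5*k^2 + 4*k) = k*(k - 4)*(k^2 + 5*k + 4) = k*(k - 4)*(k + 1)*(k + 4)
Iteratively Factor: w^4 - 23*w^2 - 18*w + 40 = (w + 2)*(w^3 - 2*w^2 - 19*w + 20) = (w - 1)*(w + 2)*(w^2 - w - 20) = (w - 5)*(w - 1)*(w + 2)*(w + 4)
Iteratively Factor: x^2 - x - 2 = (x + 1)*(x - 2)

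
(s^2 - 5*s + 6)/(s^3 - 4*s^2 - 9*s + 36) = (s - 2)/(s^2 - s - 12)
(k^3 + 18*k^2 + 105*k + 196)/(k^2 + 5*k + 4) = (k^2 + 14*k + 49)/(k + 1)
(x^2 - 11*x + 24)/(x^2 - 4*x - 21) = (-x^2 + 11*x - 24)/(-x^2 + 4*x + 21)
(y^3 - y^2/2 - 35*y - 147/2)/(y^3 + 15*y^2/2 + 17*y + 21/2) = (y - 7)/(y + 1)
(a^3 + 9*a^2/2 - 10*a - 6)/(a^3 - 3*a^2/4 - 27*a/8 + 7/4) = 4*(2*a^2 + 13*a + 6)/(8*a^2 + 10*a - 7)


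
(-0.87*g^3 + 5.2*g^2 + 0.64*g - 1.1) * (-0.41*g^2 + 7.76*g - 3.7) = 0.3567*g^5 - 8.8832*g^4 + 43.3086*g^3 - 13.8226*g^2 - 10.904*g + 4.07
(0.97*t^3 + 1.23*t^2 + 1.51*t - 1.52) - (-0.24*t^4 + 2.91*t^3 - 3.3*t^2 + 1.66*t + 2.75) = 0.24*t^4 - 1.94*t^3 + 4.53*t^2 - 0.15*t - 4.27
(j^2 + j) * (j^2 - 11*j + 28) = j^4 - 10*j^3 + 17*j^2 + 28*j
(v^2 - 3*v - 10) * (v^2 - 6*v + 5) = v^4 - 9*v^3 + 13*v^2 + 45*v - 50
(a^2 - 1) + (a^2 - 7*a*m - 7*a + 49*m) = 2*a^2 - 7*a*m - 7*a + 49*m - 1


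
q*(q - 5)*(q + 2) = q^3 - 3*q^2 - 10*q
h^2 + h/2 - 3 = (h - 3/2)*(h + 2)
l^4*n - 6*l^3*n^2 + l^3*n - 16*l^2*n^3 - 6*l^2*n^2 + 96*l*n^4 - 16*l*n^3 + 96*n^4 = (l - 6*n)*(l - 4*n)*(l + 4*n)*(l*n + n)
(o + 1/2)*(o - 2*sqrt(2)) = o^2 - 2*sqrt(2)*o + o/2 - sqrt(2)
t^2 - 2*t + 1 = (t - 1)^2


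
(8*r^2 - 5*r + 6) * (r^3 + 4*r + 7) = 8*r^5 - 5*r^4 + 38*r^3 + 36*r^2 - 11*r + 42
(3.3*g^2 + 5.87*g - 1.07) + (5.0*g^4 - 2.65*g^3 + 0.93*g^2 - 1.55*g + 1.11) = 5.0*g^4 - 2.65*g^3 + 4.23*g^2 + 4.32*g + 0.04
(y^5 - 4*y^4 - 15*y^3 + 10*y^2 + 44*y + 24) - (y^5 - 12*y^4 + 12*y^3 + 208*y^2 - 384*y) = 8*y^4 - 27*y^3 - 198*y^2 + 428*y + 24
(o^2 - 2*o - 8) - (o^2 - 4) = -2*o - 4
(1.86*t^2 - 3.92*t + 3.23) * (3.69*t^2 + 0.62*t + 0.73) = 6.8634*t^4 - 13.3116*t^3 + 10.8461*t^2 - 0.859*t + 2.3579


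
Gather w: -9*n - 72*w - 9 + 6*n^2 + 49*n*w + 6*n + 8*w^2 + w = 6*n^2 - 3*n + 8*w^2 + w*(49*n - 71) - 9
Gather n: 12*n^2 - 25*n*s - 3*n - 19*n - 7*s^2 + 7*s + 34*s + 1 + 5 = 12*n^2 + n*(-25*s - 22) - 7*s^2 + 41*s + 6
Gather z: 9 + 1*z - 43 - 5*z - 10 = -4*z - 44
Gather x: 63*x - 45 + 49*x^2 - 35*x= 49*x^2 + 28*x - 45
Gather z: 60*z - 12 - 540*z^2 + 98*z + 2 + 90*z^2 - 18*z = -450*z^2 + 140*z - 10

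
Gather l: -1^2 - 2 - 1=-4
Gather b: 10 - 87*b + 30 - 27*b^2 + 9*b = -27*b^2 - 78*b + 40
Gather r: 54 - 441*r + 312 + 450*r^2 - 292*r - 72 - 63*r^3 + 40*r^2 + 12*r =-63*r^3 + 490*r^2 - 721*r + 294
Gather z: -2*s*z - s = -2*s*z - s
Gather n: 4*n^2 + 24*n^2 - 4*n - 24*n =28*n^2 - 28*n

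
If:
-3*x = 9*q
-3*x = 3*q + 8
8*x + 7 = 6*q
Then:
No Solution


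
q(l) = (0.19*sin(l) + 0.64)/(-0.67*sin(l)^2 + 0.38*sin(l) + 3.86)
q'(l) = (1.34*sin(l)*cos(l) - 0.38*cos(l))*(0.19*sin(l) + 0.64)/(-0.67*sin(l)^2 + 0.38*sin(l) + 3.86)^2 + 0.19*cos(l)/(-0.67*sin(l)^2 + 0.38*sin(l) + 3.86)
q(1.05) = 0.22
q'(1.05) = 0.05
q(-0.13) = 0.16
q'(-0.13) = 0.03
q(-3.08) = 0.16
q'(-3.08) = -0.03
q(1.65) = 0.23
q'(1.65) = -0.01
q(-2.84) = 0.16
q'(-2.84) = -0.02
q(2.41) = 0.20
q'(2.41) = -0.06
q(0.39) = 0.18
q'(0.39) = 0.05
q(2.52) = 0.19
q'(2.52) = -0.06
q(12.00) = 0.16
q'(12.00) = 0.00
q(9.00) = 0.18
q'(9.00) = -0.05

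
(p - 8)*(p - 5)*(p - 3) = p^3 - 16*p^2 + 79*p - 120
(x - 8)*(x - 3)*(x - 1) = x^3 - 12*x^2 + 35*x - 24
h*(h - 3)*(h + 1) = h^3 - 2*h^2 - 3*h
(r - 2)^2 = r^2 - 4*r + 4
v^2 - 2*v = v*(v - 2)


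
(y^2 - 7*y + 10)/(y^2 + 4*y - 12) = (y - 5)/(y + 6)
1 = 1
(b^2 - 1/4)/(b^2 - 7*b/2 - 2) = (b - 1/2)/(b - 4)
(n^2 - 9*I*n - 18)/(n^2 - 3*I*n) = (n - 6*I)/n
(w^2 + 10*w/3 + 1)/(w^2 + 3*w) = (w + 1/3)/w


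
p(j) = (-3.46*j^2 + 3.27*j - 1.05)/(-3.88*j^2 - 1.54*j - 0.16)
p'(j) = (3.27 - 6.92*j)/(-3.88*j^2 - 1.54*j - 0.16) + (7.76*j + 1.54)*(-3.46*j^2 + 3.27*j - 1.05)/(-3.88*j^2 - 1.54*j - 0.16)^2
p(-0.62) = 6.33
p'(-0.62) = 18.85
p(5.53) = 0.70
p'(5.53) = 0.03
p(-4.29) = 1.21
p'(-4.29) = 0.09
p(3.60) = 0.61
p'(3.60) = 0.07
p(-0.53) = 8.66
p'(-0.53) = 35.37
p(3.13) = 0.57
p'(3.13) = 0.08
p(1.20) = 0.28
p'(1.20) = 0.27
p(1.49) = 0.35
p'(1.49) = 0.22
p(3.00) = 0.56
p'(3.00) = 0.09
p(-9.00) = 1.03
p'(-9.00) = 0.02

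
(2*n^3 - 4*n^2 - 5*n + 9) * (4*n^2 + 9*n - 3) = 8*n^5 + 2*n^4 - 62*n^3 + 3*n^2 + 96*n - 27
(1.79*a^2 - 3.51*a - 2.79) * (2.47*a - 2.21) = 4.4213*a^3 - 12.6256*a^2 + 0.865799999999999*a + 6.1659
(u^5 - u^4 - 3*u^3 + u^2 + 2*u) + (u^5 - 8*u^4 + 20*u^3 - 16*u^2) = 2*u^5 - 9*u^4 + 17*u^3 - 15*u^2 + 2*u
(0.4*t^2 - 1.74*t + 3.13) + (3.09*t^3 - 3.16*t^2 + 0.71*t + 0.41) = 3.09*t^3 - 2.76*t^2 - 1.03*t + 3.54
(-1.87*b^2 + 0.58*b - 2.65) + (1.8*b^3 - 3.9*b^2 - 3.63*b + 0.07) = 1.8*b^3 - 5.77*b^2 - 3.05*b - 2.58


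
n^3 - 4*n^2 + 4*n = n*(n - 2)^2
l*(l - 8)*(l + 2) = l^3 - 6*l^2 - 16*l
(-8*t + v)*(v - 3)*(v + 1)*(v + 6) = -8*t*v^3 - 32*t*v^2 + 120*t*v + 144*t + v^4 + 4*v^3 - 15*v^2 - 18*v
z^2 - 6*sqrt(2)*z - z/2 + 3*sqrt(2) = (z - 1/2)*(z - 6*sqrt(2))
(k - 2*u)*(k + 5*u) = k^2 + 3*k*u - 10*u^2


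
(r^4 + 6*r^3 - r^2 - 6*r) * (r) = r^5 + 6*r^4 - r^3 - 6*r^2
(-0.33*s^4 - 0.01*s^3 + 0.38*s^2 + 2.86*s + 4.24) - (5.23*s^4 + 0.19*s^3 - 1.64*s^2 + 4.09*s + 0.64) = -5.56*s^4 - 0.2*s^3 + 2.02*s^2 - 1.23*s + 3.6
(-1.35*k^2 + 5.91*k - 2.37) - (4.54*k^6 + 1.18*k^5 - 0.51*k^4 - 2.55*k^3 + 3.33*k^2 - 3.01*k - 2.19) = -4.54*k^6 - 1.18*k^5 + 0.51*k^4 + 2.55*k^3 - 4.68*k^2 + 8.92*k - 0.18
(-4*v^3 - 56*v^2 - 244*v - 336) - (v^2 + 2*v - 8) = -4*v^3 - 57*v^2 - 246*v - 328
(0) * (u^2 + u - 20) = 0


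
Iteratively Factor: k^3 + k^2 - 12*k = (k)*(k^2 + k - 12) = k*(k - 3)*(k + 4)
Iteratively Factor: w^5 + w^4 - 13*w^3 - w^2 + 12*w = (w - 3)*(w^4 + 4*w^3 - w^2 - 4*w) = (w - 3)*(w + 1)*(w^3 + 3*w^2 - 4*w) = (w - 3)*(w + 1)*(w + 4)*(w^2 - w) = w*(w - 3)*(w + 1)*(w + 4)*(w - 1)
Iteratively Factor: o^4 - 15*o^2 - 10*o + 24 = (o + 3)*(o^3 - 3*o^2 - 6*o + 8) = (o - 1)*(o + 3)*(o^2 - 2*o - 8) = (o - 1)*(o + 2)*(o + 3)*(o - 4)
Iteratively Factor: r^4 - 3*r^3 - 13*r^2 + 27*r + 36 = (r - 3)*(r^3 - 13*r - 12) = (r - 3)*(r + 1)*(r^2 - r - 12) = (r - 3)*(r + 1)*(r + 3)*(r - 4)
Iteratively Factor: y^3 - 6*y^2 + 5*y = (y - 1)*(y^2 - 5*y) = y*(y - 1)*(y - 5)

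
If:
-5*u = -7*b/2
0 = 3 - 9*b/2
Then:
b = 2/3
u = 7/15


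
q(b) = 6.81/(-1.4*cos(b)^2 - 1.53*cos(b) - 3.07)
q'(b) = 6.81*(-2.8*sin(b)*cos(b) - 1.53*sin(b))/(-1.4*cos(b)^2 - 1.53*cos(b) - 3.07)^2 = -(19.068*cos(b) + 10.4193)*sin(b)/(1.4*cos(b)^2 + 1.53*cos(b) + 3.07)^2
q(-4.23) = -2.56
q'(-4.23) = -0.20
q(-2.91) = -2.34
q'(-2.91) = -0.22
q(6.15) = -1.14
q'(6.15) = 0.11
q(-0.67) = -1.33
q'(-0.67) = 0.60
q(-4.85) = -2.06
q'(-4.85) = -1.18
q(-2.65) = -2.42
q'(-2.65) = -0.38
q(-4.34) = -2.52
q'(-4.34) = -0.45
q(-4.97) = -1.92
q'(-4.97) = -1.17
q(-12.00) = -1.27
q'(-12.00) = -0.50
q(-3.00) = -2.33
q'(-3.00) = -0.14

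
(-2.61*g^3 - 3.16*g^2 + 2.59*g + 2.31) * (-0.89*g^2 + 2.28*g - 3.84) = 2.3229*g^5 - 3.1384*g^4 + 0.5125*g^3 + 15.9837*g^2 - 4.6788*g - 8.8704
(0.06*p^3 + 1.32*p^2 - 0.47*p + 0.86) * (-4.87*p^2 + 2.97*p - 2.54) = -0.2922*p^5 - 6.2502*p^4 + 6.0569*p^3 - 8.9369*p^2 + 3.748*p - 2.1844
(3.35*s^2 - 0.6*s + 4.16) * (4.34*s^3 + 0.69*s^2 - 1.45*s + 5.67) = 14.539*s^5 - 0.2925*s^4 + 12.7829*s^3 + 22.7349*s^2 - 9.434*s + 23.5872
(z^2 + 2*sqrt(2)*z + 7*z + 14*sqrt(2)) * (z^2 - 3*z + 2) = z^4 + 2*sqrt(2)*z^3 + 4*z^3 - 19*z^2 + 8*sqrt(2)*z^2 - 38*sqrt(2)*z + 14*z + 28*sqrt(2)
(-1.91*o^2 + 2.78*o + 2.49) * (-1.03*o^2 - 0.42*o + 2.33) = 1.9673*o^4 - 2.0612*o^3 - 8.1826*o^2 + 5.4316*o + 5.8017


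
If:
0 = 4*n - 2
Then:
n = 1/2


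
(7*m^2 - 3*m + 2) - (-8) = 7*m^2 - 3*m + 10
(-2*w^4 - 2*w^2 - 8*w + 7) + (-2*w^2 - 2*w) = -2*w^4 - 4*w^2 - 10*w + 7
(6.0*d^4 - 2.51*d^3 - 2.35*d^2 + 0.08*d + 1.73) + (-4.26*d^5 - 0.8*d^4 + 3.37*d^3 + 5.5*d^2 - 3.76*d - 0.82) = -4.26*d^5 + 5.2*d^4 + 0.86*d^3 + 3.15*d^2 - 3.68*d + 0.91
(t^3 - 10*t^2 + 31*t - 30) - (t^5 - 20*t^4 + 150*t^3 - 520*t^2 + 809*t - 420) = -t^5 + 20*t^4 - 149*t^3 + 510*t^2 - 778*t + 390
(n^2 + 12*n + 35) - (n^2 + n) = 11*n + 35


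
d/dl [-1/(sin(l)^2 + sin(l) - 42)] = (2*sin(l) + 1)*cos(l)/(sin(l)^2 + sin(l) - 42)^2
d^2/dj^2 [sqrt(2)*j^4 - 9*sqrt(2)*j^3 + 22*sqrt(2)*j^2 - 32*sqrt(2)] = sqrt(2)*(12*j^2 - 54*j + 44)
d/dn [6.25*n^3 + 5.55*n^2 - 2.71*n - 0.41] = 18.75*n^2 + 11.1*n - 2.71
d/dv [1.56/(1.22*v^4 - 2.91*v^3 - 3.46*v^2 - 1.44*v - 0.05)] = (-7.6128*v^3 + 13.6188*v^2 + 10.7952*v + 2.2464)/(-1.22*v^4 + 2.91*v^3 + 3.46*v^2 + 1.44*v + 0.05)^2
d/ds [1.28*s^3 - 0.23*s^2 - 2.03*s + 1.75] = 3.84*s^2 - 0.46*s - 2.03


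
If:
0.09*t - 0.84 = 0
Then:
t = 9.33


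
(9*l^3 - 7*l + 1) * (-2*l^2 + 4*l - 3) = -18*l^5 + 36*l^4 - 13*l^3 - 30*l^2 + 25*l - 3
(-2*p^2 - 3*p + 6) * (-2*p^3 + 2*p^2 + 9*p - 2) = 4*p^5 + 2*p^4 - 36*p^3 - 11*p^2 + 60*p - 12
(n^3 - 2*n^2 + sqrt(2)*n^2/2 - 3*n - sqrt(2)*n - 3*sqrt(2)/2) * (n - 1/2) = n^4 - 5*n^3/2 + sqrt(2)*n^3/2 - 2*n^2 - 5*sqrt(2)*n^2/4 - sqrt(2)*n + 3*n/2 + 3*sqrt(2)/4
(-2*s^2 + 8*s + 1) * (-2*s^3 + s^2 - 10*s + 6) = 4*s^5 - 18*s^4 + 26*s^3 - 91*s^2 + 38*s + 6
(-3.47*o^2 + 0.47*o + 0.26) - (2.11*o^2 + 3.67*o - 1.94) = -5.58*o^2 - 3.2*o + 2.2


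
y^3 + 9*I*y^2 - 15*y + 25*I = (y - I)*(y + 5*I)^2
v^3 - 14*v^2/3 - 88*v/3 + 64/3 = (v - 8)*(v - 2/3)*(v + 4)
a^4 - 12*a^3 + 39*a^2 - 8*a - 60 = (a - 6)*(a - 5)*(a - 2)*(a + 1)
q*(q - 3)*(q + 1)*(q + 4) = q^4 + 2*q^3 - 11*q^2 - 12*q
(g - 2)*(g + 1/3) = g^2 - 5*g/3 - 2/3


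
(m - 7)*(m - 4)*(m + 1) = m^3 - 10*m^2 + 17*m + 28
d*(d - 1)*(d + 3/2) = d^3 + d^2/2 - 3*d/2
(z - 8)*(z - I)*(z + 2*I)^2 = z^4 - 8*z^3 + 3*I*z^3 - 24*I*z^2 + 4*I*z - 32*I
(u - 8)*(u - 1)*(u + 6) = u^3 - 3*u^2 - 46*u + 48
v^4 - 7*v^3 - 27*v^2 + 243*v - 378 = (v - 7)*(v - 3)^2*(v + 6)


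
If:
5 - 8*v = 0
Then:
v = 5/8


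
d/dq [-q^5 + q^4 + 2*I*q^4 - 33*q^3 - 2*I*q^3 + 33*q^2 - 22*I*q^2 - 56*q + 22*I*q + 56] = -5*q^4 + q^3*(4 + 8*I) + q^2*(-99 - 6*I) + q*(66 - 44*I) - 56 + 22*I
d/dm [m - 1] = 1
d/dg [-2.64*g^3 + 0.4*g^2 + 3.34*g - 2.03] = -7.92*g^2 + 0.8*g + 3.34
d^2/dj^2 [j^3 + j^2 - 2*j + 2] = 6*j + 2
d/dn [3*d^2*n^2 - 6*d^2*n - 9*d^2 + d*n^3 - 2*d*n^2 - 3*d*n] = d*(6*d*n - 6*d + 3*n^2 - 4*n - 3)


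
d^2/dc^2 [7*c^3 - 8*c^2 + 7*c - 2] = 42*c - 16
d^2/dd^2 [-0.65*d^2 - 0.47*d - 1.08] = -1.30000000000000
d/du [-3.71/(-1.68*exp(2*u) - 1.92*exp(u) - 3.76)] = (-12.4656*exp(u) - 7.1232)*exp(u)/(1.68*exp(2*u) + 1.92*exp(u) + 3.76)^2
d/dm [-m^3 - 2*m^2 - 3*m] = -3*m^2 - 4*m - 3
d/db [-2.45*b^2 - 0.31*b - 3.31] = -4.9*b - 0.31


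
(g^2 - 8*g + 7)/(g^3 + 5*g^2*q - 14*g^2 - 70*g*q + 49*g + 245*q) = (g - 1)/(g^2 + 5*g*q - 7*g - 35*q)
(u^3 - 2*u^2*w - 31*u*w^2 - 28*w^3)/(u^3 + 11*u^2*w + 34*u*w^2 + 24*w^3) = (u - 7*w)/(u + 6*w)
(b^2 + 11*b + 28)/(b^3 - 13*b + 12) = (b + 7)/(b^2 - 4*b + 3)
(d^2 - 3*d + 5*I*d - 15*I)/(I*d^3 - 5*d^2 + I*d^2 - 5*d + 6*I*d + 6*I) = (-I*d^2 + d*(5 + 3*I) - 15)/(d^3 + d^2*(1 + 5*I) + d*(6 + 5*I) + 6)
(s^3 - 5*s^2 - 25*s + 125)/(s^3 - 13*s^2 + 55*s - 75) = (s + 5)/(s - 3)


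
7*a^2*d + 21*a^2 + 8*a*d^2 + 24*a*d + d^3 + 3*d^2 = (a + d)*(7*a + d)*(d + 3)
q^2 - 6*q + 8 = (q - 4)*(q - 2)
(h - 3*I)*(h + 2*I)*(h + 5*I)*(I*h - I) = I*h^4 - 4*h^3 - I*h^3 + 4*h^2 + 11*I*h^2 - 30*h - 11*I*h + 30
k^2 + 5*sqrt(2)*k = k*(k + 5*sqrt(2))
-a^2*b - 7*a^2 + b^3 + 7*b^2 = (-a + b)*(a + b)*(b + 7)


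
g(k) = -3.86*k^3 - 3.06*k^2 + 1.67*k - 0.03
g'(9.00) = -991.39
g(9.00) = -3046.80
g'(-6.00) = -378.49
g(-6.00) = 713.55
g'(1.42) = -30.37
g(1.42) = -14.88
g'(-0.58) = 1.32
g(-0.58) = -1.27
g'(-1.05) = -4.67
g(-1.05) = -0.69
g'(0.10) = 0.94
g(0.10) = 0.10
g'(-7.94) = -679.78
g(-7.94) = 1725.98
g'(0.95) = -14.59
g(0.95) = -4.51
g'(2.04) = -59.01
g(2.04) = -42.13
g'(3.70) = -179.50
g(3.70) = -231.26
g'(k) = -11.58*k^2 - 6.12*k + 1.67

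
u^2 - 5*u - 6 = (u - 6)*(u + 1)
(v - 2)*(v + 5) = v^2 + 3*v - 10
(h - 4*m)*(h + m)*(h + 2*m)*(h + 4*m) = h^4 + 3*h^3*m - 14*h^2*m^2 - 48*h*m^3 - 32*m^4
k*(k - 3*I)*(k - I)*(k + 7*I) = k^4 + 3*I*k^3 + 25*k^2 - 21*I*k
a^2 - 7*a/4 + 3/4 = (a - 1)*(a - 3/4)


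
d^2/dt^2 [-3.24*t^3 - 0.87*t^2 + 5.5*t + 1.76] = -19.44*t - 1.74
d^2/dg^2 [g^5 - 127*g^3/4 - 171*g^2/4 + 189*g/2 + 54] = 20*g^3 - 381*g/2 - 171/2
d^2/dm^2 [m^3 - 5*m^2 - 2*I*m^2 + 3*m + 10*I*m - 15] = 6*m - 10 - 4*I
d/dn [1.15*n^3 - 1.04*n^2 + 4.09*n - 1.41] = 3.45*n^2 - 2.08*n + 4.09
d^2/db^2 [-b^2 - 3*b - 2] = -2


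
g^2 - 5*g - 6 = (g - 6)*(g + 1)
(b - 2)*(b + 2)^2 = b^3 + 2*b^2 - 4*b - 8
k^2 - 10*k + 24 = (k - 6)*(k - 4)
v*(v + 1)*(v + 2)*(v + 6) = v^4 + 9*v^3 + 20*v^2 + 12*v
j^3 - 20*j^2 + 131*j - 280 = (j - 8)*(j - 7)*(j - 5)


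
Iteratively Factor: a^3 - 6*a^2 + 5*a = (a - 5)*(a^2 - a) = (a - 5)*(a - 1)*(a)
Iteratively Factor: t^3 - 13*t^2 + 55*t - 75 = (t - 5)*(t^2 - 8*t + 15) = (t - 5)*(t - 3)*(t - 5)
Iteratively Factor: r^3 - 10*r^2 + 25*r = (r - 5)*(r^2 - 5*r) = r*(r - 5)*(r - 5)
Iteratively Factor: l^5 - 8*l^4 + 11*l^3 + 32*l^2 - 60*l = (l - 5)*(l^4 - 3*l^3 - 4*l^2 + 12*l) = (l - 5)*(l - 3)*(l^3 - 4*l) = (l - 5)*(l - 3)*(l - 2)*(l^2 + 2*l) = (l - 5)*(l - 3)*(l - 2)*(l + 2)*(l)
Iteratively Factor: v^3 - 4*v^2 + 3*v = (v - 3)*(v^2 - v) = v*(v - 3)*(v - 1)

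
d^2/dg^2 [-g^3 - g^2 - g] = -6*g - 2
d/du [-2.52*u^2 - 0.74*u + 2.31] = -5.04*u - 0.74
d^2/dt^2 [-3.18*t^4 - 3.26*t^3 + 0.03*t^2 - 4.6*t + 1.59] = -38.16*t^2 - 19.56*t + 0.06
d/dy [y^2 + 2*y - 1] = 2*y + 2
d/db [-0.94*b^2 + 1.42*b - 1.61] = 1.42 - 1.88*b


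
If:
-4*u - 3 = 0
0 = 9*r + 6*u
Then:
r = 1/2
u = -3/4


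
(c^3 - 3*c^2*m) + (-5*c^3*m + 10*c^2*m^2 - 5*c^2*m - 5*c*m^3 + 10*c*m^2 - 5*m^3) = -5*c^3*m + c^3 + 10*c^2*m^2 - 8*c^2*m - 5*c*m^3 + 10*c*m^2 - 5*m^3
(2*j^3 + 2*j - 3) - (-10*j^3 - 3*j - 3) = 12*j^3 + 5*j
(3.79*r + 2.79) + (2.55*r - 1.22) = 6.34*r + 1.57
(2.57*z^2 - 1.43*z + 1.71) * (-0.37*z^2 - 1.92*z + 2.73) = -0.9509*z^4 - 4.4053*z^3 + 9.129*z^2 - 7.1871*z + 4.6683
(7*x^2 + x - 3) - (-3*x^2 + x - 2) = 10*x^2 - 1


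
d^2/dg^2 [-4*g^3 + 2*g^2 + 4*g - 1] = 4 - 24*g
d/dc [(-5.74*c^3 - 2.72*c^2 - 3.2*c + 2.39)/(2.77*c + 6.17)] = (-31.7996*c^3 - 113.7818*c^2 - 33.5648*c - 26.3643)/(7.6729*c^2 + 34.1818*c + 38.0689)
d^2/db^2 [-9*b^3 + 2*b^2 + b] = 4 - 54*b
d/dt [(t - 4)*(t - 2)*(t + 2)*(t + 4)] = 4*t*(t^2 - 10)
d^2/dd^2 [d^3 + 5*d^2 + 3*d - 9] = 6*d + 10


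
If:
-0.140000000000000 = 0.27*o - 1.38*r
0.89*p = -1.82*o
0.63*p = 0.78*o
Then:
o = 0.00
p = 0.00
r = 0.10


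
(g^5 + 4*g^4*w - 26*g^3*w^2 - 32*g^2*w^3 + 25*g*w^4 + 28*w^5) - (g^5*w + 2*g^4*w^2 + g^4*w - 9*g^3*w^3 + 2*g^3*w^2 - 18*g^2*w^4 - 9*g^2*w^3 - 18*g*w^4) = -g^5*w + g^5 - 2*g^4*w^2 + 3*g^4*w + 9*g^3*w^3 - 28*g^3*w^2 + 18*g^2*w^4 - 23*g^2*w^3 + 43*g*w^4 + 28*w^5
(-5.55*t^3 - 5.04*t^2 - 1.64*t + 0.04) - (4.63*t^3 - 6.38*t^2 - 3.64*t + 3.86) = -10.18*t^3 + 1.34*t^2 + 2.0*t - 3.82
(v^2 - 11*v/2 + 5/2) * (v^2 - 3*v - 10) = v^4 - 17*v^3/2 + 9*v^2 + 95*v/2 - 25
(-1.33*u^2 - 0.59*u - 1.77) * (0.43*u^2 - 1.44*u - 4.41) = -0.5719*u^4 + 1.6615*u^3 + 5.9538*u^2 + 5.1507*u + 7.8057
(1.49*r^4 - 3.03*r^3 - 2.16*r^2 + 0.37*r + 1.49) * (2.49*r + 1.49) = 3.7101*r^5 - 5.3246*r^4 - 9.8931*r^3 - 2.2971*r^2 + 4.2614*r + 2.2201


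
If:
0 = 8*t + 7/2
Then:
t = -7/16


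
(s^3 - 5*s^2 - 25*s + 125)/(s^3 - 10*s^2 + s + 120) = (s^2 - 25)/(s^2 - 5*s - 24)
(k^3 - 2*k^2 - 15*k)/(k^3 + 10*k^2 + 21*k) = (k - 5)/(k + 7)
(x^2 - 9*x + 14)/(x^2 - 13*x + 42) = (x - 2)/(x - 6)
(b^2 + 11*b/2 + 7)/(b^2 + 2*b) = (b + 7/2)/b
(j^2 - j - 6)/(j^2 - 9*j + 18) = (j + 2)/(j - 6)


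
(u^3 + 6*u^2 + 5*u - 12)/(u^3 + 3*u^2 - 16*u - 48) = (u - 1)/(u - 4)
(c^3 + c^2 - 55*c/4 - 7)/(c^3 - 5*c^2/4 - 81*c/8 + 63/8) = 2*(2*c^2 + 9*c + 4)/(4*c^2 + 9*c - 9)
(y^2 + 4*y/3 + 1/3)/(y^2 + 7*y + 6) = (y + 1/3)/(y + 6)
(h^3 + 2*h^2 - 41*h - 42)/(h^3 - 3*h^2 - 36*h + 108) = (h^2 + 8*h + 7)/(h^2 + 3*h - 18)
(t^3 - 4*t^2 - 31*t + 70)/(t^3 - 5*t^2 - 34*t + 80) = (t - 7)/(t - 8)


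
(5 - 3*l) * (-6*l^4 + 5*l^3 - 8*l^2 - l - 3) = 18*l^5 - 45*l^4 + 49*l^3 - 37*l^2 + 4*l - 15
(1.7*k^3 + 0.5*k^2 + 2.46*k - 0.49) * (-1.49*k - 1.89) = -2.533*k^4 - 3.958*k^3 - 4.6104*k^2 - 3.9193*k + 0.9261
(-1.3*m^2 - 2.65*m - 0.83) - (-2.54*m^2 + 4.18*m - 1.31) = 1.24*m^2 - 6.83*m + 0.48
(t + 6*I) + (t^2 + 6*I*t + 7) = t^2 + t + 6*I*t + 7 + 6*I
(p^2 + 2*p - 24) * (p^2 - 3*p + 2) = p^4 - p^3 - 28*p^2 + 76*p - 48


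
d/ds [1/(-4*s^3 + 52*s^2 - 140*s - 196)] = (3*s^2 - 26*s + 35)/(4*(s^3 - 13*s^2 + 35*s + 49)^2)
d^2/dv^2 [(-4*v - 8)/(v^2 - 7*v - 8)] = 8*((v + 2)*(2*v - 7)^2 + (3*v - 5)*(-v^2 + 7*v + 8))/(-v^2 + 7*v + 8)^3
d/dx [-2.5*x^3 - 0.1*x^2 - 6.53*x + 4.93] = -7.5*x^2 - 0.2*x - 6.53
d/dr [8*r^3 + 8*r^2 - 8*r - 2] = 24*r^2 + 16*r - 8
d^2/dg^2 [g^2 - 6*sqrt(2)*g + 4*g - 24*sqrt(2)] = 2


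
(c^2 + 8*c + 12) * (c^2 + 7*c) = c^4 + 15*c^3 + 68*c^2 + 84*c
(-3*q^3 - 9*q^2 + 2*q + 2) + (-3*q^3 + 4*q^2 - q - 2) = -6*q^3 - 5*q^2 + q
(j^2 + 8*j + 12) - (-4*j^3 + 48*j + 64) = 4*j^3 + j^2 - 40*j - 52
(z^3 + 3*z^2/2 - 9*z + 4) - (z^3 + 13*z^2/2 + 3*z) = -5*z^2 - 12*z + 4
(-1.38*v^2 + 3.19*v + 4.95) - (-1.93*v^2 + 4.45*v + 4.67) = 0.55*v^2 - 1.26*v + 0.28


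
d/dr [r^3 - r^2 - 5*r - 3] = 3*r^2 - 2*r - 5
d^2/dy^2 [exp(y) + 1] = exp(y)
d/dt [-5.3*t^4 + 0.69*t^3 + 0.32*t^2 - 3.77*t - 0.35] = -21.2*t^3 + 2.07*t^2 + 0.64*t - 3.77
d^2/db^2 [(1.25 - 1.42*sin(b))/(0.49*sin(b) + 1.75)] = 0.186588921282799*(-1.517775*sin(b)^2 + 5.420625*sin(b) + 3.03555)/(0.28*sin(b) + 1.0)^3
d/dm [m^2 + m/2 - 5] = 2*m + 1/2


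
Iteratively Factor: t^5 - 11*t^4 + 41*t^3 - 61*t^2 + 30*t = (t - 3)*(t^4 - 8*t^3 + 17*t^2 - 10*t) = (t - 3)*(t - 2)*(t^3 - 6*t^2 + 5*t) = (t - 5)*(t - 3)*(t - 2)*(t^2 - t) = t*(t - 5)*(t - 3)*(t - 2)*(t - 1)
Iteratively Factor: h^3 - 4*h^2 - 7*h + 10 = (h + 2)*(h^2 - 6*h + 5) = (h - 5)*(h + 2)*(h - 1)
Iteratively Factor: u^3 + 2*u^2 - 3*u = (u)*(u^2 + 2*u - 3) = u*(u - 1)*(u + 3)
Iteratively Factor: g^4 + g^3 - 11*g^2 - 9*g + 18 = (g + 2)*(g^3 - g^2 - 9*g + 9) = (g - 1)*(g + 2)*(g^2 - 9) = (g - 1)*(g + 2)*(g + 3)*(g - 3)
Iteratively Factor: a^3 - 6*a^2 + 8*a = (a)*(a^2 - 6*a + 8) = a*(a - 2)*(a - 4)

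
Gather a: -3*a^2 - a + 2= -3*a^2 - a + 2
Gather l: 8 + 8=16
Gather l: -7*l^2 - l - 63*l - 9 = -7*l^2 - 64*l - 9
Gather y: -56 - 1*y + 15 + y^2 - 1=y^2 - y - 42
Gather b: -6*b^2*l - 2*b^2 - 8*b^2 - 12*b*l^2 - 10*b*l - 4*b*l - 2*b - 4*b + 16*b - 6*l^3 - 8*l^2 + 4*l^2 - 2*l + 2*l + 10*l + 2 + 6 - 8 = b^2*(-6*l - 10) + b*(-12*l^2 - 14*l + 10) - 6*l^3 - 4*l^2 + 10*l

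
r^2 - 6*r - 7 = (r - 7)*(r + 1)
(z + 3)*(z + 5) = z^2 + 8*z + 15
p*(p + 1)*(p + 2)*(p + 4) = p^4 + 7*p^3 + 14*p^2 + 8*p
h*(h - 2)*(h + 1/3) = h^3 - 5*h^2/3 - 2*h/3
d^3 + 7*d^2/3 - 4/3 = (d - 2/3)*(d + 1)*(d + 2)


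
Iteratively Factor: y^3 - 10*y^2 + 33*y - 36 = (y - 3)*(y^2 - 7*y + 12) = (y - 4)*(y - 3)*(y - 3)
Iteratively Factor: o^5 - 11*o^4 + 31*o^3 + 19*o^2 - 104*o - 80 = (o - 4)*(o^4 - 7*o^3 + 3*o^2 + 31*o + 20) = (o - 4)*(o + 1)*(o^3 - 8*o^2 + 11*o + 20) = (o - 4)*(o + 1)^2*(o^2 - 9*o + 20) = (o - 5)*(o - 4)*(o + 1)^2*(o - 4)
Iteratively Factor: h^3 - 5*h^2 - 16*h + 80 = (h + 4)*(h^2 - 9*h + 20) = (h - 4)*(h + 4)*(h - 5)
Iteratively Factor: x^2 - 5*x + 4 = (x - 1)*(x - 4)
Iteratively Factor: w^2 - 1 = (w - 1)*(w + 1)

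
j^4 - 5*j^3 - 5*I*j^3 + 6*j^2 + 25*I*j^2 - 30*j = j*(j - 5)*(j - 6*I)*(j + I)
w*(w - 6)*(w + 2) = w^3 - 4*w^2 - 12*w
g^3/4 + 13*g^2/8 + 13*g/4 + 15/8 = (g/4 + 1/4)*(g + 5/2)*(g + 3)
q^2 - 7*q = q*(q - 7)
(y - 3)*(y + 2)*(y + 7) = y^3 + 6*y^2 - 13*y - 42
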